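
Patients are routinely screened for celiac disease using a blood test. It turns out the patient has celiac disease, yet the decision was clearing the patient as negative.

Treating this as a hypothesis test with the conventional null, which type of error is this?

The null hypothesis here is that the patient does not have celiac disease.
'Clearing the patient as negative' corresponds to failing to reject H₀.
H₀ was not rejected but H₀ is false — a Type II error (false negative).

Type II error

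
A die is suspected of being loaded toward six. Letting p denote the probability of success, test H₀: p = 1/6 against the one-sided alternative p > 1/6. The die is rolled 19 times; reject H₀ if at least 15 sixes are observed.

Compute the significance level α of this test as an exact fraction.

α = P(reject H₀ | H₀ true) = P(X ≥ 15 | p = 1/6), with X ~ Binomial(19, 1/6).
P(X ≥ 15) = Σ_{j=15}^{19} C(19,j)·(1/6)^j·(5/6)^{19-j} = 212333/50779978334208.

212333/50779978334208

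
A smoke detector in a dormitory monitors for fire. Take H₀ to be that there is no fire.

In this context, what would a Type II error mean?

A Type II error would mean concluding that there is no fire (or at least failing to establish that there is a fire) when in fact there is a fire.

A Type II error is failing to reject H₀ when H₀ is false.
Here that means remaining silent when actually there is a fire.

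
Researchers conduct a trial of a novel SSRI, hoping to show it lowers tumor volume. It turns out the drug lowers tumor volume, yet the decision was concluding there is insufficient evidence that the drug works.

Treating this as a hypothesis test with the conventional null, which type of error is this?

The null hypothesis here is that the drug has no effect on tumor volume.
'Concluding there is insufficient evidence that the drug works' corresponds to failing to reject H₀.
H₀ was not rejected but H₀ is false — a Type II error (false negative).

Type II error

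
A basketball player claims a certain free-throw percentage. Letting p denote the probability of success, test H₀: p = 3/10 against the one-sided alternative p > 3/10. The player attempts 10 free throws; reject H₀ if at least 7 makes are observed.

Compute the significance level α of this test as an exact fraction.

α = P(reject H₀ | H₀ true) = P(S ≥ 7 | p = 3/10), with S ~ Binomial(10, 3/10).
P(S ≥ 7) = Σ_{j=7}^{10} C(10,j)·(3/10)^j·(7/10)^{10-j} = 6620049/625000000.

6620049/625000000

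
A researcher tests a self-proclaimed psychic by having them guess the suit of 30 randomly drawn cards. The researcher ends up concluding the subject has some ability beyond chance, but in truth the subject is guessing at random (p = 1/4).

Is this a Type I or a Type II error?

Type I error

The null hypothesis here is that the subject is guessing at random (p = 1/4).
'Concluding the subject has some ability beyond chance' corresponds to rejecting H₀.
H₀ was rejected but H₀ is true — a Type I error (false positive).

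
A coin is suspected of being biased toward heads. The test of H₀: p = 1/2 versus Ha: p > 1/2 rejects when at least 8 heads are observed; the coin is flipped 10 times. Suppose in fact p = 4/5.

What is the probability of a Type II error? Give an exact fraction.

3146489/9765625

Under the alternative p = 4/5, K ~ Binomial(10, 4/5); β is the probability the test does not reject, P(K < 8).
Adding the binomial probabilities P(K=0)+…+P(K=7) at p = 4/5 gives 3146489/9765625.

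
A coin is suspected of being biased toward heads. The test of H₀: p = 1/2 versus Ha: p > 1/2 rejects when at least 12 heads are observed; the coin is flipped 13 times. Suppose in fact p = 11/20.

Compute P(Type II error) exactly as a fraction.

Under the alternative p = 11/20, Y ~ Binomial(13, 11/20); β is the probability the test does not reject, P(Y < 12).
Summing C(13,j)·(11/20)^j·(9/20)^{13-j} for j = 0..11 gives 636861571623279/640000000000000.

636861571623279/640000000000000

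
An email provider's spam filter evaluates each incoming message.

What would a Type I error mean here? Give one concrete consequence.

With the conventional null hypothesis that the message is legitimate (not spam):
A Type I error is rejecting H₀ when H₀ is true.
Here that means sending the message to the spam folder when actually the message is legitimate (not spam).

A Type I error would mean concluding that the message is spam when in fact the message is legitimate (not spam). Consequence: a legitimate email — possibly an important one — is hidden in the spam folder.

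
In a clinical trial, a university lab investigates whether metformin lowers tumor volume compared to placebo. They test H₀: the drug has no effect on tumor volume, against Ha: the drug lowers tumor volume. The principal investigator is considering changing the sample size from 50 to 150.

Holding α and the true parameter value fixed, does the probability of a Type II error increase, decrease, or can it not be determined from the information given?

More data shrinks sampling variability; the test statistic under Ha concentrates further from the null value, making rejection more likely.

It decreases.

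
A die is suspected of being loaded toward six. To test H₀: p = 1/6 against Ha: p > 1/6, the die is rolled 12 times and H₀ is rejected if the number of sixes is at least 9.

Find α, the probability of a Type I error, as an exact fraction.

Under H₀, K ~ Binomial(12, 1/6), and α = P(K ≥ 9).
P(K ≥ 9) = Σ_{j=9}^{12} C(12,j)·(1/6)^j·(5/6)^{12-j} = 9737/725594112.

9737/725594112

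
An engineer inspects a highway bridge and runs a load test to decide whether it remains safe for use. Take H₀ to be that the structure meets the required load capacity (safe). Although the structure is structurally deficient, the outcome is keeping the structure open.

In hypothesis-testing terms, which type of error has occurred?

Type II error

'Keeping the structure open' corresponds to failing to reject H₀.
H₀ was not rejected but H₀ is false — a Type II error (false negative).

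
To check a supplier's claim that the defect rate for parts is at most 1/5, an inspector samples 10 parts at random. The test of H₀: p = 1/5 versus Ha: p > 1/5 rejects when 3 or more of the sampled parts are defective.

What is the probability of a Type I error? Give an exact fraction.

Under H₀, S ~ Binomial(10, 1/5); the Type I error rate is P(S ≥ 3).
Computing the lower-tail complement: 1 − 6619136/9765625 = 3146489/9765625.

3146489/9765625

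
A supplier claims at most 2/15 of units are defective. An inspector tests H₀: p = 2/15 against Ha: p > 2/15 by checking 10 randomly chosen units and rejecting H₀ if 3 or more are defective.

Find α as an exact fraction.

26623460512/192216796875

The significance level is the probability, assuming p = 2/15, of seeing 3 or more defectives in 10 draws.
α = 1 − P(Y ≤ 2) = 1 − 165593336363/192216796875 = 26623460512/192216796875.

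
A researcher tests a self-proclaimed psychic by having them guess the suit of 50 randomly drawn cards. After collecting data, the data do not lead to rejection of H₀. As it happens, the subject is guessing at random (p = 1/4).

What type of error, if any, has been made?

The conventional null hypothesis here is that the subject is guessing at random (p = 1/4).
The test retained a true H₀ — the decision matches the true state.

No error — this is a correct decision.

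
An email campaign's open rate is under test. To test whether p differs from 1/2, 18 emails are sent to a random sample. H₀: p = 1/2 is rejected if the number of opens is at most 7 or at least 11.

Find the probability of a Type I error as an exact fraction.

15751/32768

Under H₀, Y ~ Binomial(18, 1/2); α is the probability of landing in either tail, P(Y ≤ 7) + P(Y ≥ 11).
The two tails are symmetric, so α = 2·(1 + 18 + 153 + 816 + 3060 + 8568 + 18564 + 31824)/2^18 = 126008/262144 = 15751/32768.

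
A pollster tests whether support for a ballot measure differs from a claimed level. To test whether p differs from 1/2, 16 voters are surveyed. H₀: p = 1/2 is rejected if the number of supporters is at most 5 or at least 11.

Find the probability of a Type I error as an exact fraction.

6885/32768

The significance level is the null-hypothesis probability of the rejection region {≤5} ∪ {≥11}.
The two tails are symmetric, so α = 2·(1 + 16 + 120 + 560 + 1820 + 4368)/2^16 = 13770/65536 = 6885/32768.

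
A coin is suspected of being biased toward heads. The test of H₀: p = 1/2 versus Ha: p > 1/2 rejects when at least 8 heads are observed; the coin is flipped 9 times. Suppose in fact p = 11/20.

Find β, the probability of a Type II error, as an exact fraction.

β = P(fail to reject H₀ | Ha true) = P(K ≤ 7 | p = 11/20), K ~ Binomial(9, 11/20).
Equivalently, β = 1 − P(K ≥ 8) = 123069745737/128000000000.

123069745737/128000000000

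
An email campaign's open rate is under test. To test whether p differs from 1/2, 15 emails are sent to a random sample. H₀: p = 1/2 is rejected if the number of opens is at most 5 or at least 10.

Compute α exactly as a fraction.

The significance level is the null-hypothesis probability of the rejection region {≤5} ∪ {≥10}.
Each tail has probability (1 + 15 + 105 + 455 + 1365 + 3003)/32768; doubling gives α = 9888/32768 = 309/1024.

309/1024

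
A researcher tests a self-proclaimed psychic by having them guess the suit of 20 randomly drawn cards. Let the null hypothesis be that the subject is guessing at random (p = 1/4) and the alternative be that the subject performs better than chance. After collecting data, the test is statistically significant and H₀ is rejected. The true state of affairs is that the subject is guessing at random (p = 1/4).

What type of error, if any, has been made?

Type I error

H₀ was rejected, but H₀ is actually true.
Rejecting a true null hypothesis is a Type I error (false positive).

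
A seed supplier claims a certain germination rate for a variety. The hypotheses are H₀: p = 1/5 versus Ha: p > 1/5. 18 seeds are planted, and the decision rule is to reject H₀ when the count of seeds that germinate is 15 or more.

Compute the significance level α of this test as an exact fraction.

The Type I error probability is α = P(X ≥ 15) computed under H₀, where X ~ Binomial(18, 1/5).
Summing C(18,j)(1/5)^j(4/5)^{18−j} for j = 15,…,18 gives 10949/762939453125.

10949/762939453125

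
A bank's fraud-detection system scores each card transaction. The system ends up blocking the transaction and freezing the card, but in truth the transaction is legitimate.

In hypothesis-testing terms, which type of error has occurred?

The null hypothesis here is that the transaction is legitimate.
'Blocking the transaction and freezing the card' corresponds to rejecting H₀.
H₀ was rejected but H₀ is true — a Type I error (false positive).

Type I error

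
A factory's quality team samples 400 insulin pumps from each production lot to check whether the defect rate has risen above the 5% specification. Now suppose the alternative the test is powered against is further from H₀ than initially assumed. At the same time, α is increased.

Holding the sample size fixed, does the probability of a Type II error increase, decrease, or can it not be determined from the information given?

The further the true parameter sits from the null value, the more of the Ha sampling distribution falls in the rejection region. A larger α widens the rejection region, so when the alternative is true more outcomes lead to rejection — failing to reject becomes less likely. Both changes push β in the same direction.

It decreases.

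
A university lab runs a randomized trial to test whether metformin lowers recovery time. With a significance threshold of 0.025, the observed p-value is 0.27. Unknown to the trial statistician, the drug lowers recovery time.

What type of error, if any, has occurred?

The conventional null hypothesis is that the drug has no effect on recovery time.
Since p = 0.27 ≥ α = 0.025, H₀ is not rejected.
H₀ is false (actually the drug lowers recovery time).
Failing to reject a false H₀ is a Type II error.

Type II error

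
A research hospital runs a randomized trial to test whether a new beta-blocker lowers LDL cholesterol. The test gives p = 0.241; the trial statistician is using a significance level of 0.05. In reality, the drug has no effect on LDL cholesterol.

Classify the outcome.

No error (correct decision).

The conventional null hypothesis is that the drug has no effect on LDL cholesterol.
Since p = 0.241 ≥ α = 0.05, H₀ is not rejected.
H₀ is true (actually the drug has no effect on LDL cholesterol).
The decision matches the true state — no error.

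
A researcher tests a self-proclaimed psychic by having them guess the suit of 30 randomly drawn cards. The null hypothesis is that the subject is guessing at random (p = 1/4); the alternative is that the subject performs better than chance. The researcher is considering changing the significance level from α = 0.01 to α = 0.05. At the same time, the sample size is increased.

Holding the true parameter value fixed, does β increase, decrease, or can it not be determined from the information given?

It decreases.

Relaxing α lowers the evidence threshold; under Ha, outcomes that previously fell short now trigger rejection. Increasing n separates the H₀ and Ha sampling distributions, so under Ha fewer outcomes land in the acceptance region. Both changes push β in the same direction.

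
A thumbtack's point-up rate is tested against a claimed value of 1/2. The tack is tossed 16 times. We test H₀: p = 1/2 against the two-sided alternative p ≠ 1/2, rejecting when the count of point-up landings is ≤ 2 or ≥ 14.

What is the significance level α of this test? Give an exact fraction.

137/32768

Under H₀, K ~ Binomial(16, 1/2); α is the probability of landing in either tail, P(K ≤ 2) + P(K ≥ 14).
By symmetry, α = 2·P(K ≤ 2) = 2·(1 + 16 + 120)/65536 = 274/65536 = 137/32768.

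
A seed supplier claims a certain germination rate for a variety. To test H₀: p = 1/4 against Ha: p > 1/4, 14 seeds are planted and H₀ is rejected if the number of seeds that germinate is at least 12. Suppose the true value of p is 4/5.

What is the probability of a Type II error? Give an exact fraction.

Under the alternative p = 4/5, X ~ Binomial(14, 4/5); β is the probability the test does not reject, P(X < 12).
Adding the binomial probabilities P(X=0)+…+P(X=11) at p = 4/5 gives 3368829417/6103515625.

3368829417/6103515625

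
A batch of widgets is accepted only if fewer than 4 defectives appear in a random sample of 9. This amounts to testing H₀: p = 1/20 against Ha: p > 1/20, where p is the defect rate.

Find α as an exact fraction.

α = P(reject H₀ | H₀ true) = P(Y ≥ 4 | p = 1/20), Y ~ Binomial(9, 1/20).
Computing the lower-tail complement: 1 − 127917750439/128000000000 = 82249561/128000000000.

82249561/128000000000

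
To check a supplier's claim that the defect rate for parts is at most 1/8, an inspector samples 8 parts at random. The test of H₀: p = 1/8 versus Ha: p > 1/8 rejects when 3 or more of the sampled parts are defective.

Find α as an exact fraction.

α = P(reject H₀ | H₀ true) = P(Y ≥ 3 | p = 1/8), Y ~ Binomial(8, 1/8).
α = 1 − P(Y ≤ 2) = 1 − 15647317/16777216 = 1129899/16777216.

1129899/16777216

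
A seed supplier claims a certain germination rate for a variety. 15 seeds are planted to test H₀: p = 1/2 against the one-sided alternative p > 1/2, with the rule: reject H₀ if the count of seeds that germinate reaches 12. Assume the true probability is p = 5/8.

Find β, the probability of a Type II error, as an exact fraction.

Under the alternative p = 5/8, Y ~ Binomial(15, 5/8); β is the probability the test does not reject, P(Y < 12).
Adding the binomial probabilities P(Y=0)+…+P(Y=11) at p = 5/8 gives 7681591069083/8796093022208.

7681591069083/8796093022208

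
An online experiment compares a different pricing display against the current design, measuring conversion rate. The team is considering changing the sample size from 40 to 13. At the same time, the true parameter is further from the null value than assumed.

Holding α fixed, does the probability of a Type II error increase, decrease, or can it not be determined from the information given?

The first change alone would make β increase; the second alone would make β decrease. Which effect dominates depends on the magnitudes, which are not given.

Cannot be determined from the information given.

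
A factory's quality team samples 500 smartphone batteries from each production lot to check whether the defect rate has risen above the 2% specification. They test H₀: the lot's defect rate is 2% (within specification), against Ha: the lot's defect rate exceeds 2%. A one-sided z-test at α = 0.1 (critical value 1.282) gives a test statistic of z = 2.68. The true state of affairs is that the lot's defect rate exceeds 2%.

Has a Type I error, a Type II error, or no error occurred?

Neither — the decision is correct.

Since z = 2.68 > z* = 1.282, H₀ is rejected.
H₀ is false (actually the lot's defect rate exceeds 2%).
The decision matches the true state — no error.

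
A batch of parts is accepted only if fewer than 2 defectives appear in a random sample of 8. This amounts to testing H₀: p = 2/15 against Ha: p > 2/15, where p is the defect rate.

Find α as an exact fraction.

The significance level is the probability, assuming p = 2/15, of seeing 2 or more defectives in 8 draws.
Computing the lower-tail complement: 1 − 1819706993/2562890625 = 743183632/2562890625.

743183632/2562890625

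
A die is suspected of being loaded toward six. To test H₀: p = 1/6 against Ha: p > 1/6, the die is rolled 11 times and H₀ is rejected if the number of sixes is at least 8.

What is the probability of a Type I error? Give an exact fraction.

The Type I error probability is α = P(Y ≥ 8) computed under H₀, where Y ~ Binomial(11, 1/6).
Summing C(11,j)(1/6)^j(5/6)^{11−j} for j = 8,…,11 gives 919/15116544.

919/15116544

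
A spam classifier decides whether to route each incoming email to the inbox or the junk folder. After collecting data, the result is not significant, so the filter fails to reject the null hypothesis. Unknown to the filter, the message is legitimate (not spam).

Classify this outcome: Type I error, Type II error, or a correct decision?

The conventional null hypothesis here is that the message is legitimate (not spam).
The test retained a true H₀ — the decision matches the true state.

Neither — the decision is correct.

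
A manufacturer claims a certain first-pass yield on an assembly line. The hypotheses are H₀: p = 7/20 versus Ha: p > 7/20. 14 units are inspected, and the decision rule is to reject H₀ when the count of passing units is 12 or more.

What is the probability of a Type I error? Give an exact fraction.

115588589415551/819200000000000000

α = P(reject H₀ | H₀ true) = P(K ≥ 12 | p = 7/20), with K ~ Binomial(14, 7/20).
Adding the binomial terms for j = 12 through 14 with p = 7/20 yields 115588589415551/819200000000000000.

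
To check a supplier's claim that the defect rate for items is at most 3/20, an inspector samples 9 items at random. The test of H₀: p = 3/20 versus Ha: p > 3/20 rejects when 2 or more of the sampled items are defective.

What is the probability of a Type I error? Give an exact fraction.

Under H₀, X ~ Binomial(9, 3/20); the Type I error rate is P(X ≥ 2).
Computing the lower-tail complement: 1 − 76733331851/128000000000 = 51266668149/128000000000.

51266668149/128000000000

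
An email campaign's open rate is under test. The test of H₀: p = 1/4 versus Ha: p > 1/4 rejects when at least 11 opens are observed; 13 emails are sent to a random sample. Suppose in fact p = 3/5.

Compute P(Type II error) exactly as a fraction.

Under the alternative p = 3/5, K ~ Binomial(13, 3/5); β is the probability the test does not reject, P(K < 11).
Summing C(13,j)·(3/5)^j·(2/5)^{13-j} for j = 0..10 gives 1150021472/1220703125.

1150021472/1220703125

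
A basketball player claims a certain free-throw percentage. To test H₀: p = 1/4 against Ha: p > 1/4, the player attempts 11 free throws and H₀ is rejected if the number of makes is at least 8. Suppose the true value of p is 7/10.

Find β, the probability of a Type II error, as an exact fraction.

β = P(fail to reject H₀ | Ha true) = P(X ≤ 7 | p = 7/10), X ~ Binomial(11, 7/10).
Equivalently, β = 1 − P(X ≥ 8) = 1076094153/2500000000.

1076094153/2500000000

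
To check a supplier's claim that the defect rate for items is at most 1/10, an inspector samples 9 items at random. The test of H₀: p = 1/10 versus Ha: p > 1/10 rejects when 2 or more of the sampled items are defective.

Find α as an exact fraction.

112579511/500000000

The significance level is the probability, assuming p = 1/10, of seeing 2 or more defectives in 9 draws.
Via the complement, α = 1 − Σ_{j=0}^{1} C(9,j)(1/10)^j(9/10)^{9-j} = 112579511/500000000.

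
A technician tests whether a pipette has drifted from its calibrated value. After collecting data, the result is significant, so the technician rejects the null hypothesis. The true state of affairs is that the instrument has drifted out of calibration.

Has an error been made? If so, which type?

Neither — the decision is correct.

The conventional null hypothesis here is that the instrument is correctly calibrated.
The test rejected a false H₀ — the decision matches the true state.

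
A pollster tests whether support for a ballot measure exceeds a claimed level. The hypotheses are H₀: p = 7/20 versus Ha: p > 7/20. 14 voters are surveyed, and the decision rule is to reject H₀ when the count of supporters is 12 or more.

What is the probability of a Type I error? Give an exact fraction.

115588589415551/819200000000000000

The Type I error probability is α = P(K ≥ 12) computed under H₀, where K ~ Binomial(14, 7/20).
P(K ≥ 12) = Σ_{j=12}^{14} C(14,j)·(7/20)^j·(13/20)^{14-j} = 115588589415551/819200000000000000.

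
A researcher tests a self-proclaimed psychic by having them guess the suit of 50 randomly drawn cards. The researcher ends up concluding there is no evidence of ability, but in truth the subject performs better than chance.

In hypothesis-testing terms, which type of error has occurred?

The null hypothesis here is that the subject is guessing at random (p = 1/4).
'Concluding there is no evidence of ability' corresponds to failing to reject H₀.
H₀ was not rejected but H₀ is false — a Type II error (false negative).

Type II error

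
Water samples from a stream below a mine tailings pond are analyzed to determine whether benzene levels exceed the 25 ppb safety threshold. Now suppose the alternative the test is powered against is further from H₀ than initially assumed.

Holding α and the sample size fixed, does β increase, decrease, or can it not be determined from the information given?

A bigger departure from H₀ is easier for the test to detect, so it fails to reject less often.

It decreases.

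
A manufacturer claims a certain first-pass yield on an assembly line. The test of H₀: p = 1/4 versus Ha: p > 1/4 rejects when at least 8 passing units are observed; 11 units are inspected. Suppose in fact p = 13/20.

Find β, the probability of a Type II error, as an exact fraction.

Under the alternative p = 13/20, X ~ Binomial(11, 13/20); β is the probability the test does not reject, P(X < 8).
Summing C(11,j)·(13/20)^j·(7/20)^{11-j} for j = 0..7 gives 2941183244209/5120000000000.

2941183244209/5120000000000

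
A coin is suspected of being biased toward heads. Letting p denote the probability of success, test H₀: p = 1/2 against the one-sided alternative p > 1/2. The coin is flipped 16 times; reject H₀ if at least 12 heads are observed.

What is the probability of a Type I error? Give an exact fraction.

The Type I error probability is α = P(X ≥ 12) computed under H₀, where X ~ Binomial(16, 1/2).
P(X ≥ 12) = [C(16,12) + C(16,13) + C(16,14) + C(16,15) + C(16,16)] / 2^16 = (1820 + 560 + 120 + 16 + 1) / 65536 = 2517/65536.

2517/65536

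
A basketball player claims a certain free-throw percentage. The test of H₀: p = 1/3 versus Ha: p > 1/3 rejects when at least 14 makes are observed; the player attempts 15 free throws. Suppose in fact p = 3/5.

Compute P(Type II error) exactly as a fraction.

A Type II error is failing to reject when Ha holds: with p = 3/5, β = P(K ≤ 13).
Summing C(15,j)·(3/5)^j·(2/5)^{15-j} for j = 0..13 gives 30359740148/30517578125.

30359740148/30517578125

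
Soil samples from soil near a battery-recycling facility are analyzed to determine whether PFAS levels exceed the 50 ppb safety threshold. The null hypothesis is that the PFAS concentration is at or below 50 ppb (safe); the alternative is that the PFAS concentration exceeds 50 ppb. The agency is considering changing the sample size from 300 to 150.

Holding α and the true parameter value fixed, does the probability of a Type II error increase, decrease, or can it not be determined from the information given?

It increases.

Reducing n widens both sampling distributions, so the test has less ability to distinguish Ha from H₀.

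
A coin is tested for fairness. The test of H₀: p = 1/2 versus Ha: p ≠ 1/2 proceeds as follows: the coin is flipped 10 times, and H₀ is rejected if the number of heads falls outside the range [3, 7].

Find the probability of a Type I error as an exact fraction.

7/64

α = P(K ≤ 2 or K ≥ 8 | p = 1/2), K ~ Binomial(10, 1/2).
Each tail has probability (1 + 10 + 45)/1024; doubling gives α = 112/1024 = 7/64.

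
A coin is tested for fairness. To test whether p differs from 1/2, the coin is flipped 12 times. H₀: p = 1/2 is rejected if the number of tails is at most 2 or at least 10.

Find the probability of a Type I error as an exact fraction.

79/2048

α = P(X ≤ 2 or X ≥ 10 | p = 1/2), X ~ Binomial(12, 1/2).
By symmetry, α = 2·P(X ≤ 2) = 2·(1 + 12 + 66)/4096 = 158/4096 = 79/2048.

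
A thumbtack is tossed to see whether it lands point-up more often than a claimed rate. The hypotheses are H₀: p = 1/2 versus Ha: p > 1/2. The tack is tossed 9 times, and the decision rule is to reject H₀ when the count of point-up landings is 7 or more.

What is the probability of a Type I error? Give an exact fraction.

23/256

Under H₀, X ~ Binomial(9, 1/2), and α = P(X ≥ 7).
That's C(9,7) + C(9,8) + C(9,9) over 2^9, i.e. (36 + 9 + 1)/512 = 46/512 = 23/256.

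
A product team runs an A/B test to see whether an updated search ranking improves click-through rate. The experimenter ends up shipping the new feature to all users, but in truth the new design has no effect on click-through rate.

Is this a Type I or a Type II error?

The null hypothesis here is that the new design has no effect on click-through rate.
'Shipping the new feature to all users' corresponds to rejecting H₀.
H₀ was rejected but H₀ is true — a Type I error (false positive).

Type I error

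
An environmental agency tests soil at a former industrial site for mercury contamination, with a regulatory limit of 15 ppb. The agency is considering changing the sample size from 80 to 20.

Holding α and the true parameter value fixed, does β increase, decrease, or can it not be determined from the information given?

With less data the test statistic is noisier; under Ha, more outcomes land inside the acceptance region.

It increases.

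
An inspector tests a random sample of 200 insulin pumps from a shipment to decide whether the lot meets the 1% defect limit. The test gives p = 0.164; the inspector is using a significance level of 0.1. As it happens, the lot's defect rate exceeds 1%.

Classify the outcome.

The conventional null hypothesis is that the lot's defect rate is 1% (within specification).
Since p = 0.164 ≥ α = 0.1, H₀ is not rejected.
H₀ is false (actually the lot's defect rate exceeds 1%).
Failing to reject a false H₀ is a Type II error.

Type II error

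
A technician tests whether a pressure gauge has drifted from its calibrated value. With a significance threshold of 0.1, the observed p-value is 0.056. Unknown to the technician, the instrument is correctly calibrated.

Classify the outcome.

Type I error

The conventional null hypothesis is that the instrument is correctly calibrated.
Since p = 0.056 < α = 0.1, H₀ is rejected.
H₀ is true (actually the instrument is correctly calibrated).
Rejecting a true H₀ is a Type I error.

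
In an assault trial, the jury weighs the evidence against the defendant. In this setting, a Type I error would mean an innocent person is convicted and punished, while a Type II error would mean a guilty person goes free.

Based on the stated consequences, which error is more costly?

The Type I consequence (an innocent person is convicted and punished) is more severe than the Type II consequence (a guilty person goes free).

Type I error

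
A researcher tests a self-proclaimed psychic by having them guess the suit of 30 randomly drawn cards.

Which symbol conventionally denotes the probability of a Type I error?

α

P(Type I error) = P(reject H₀ | H₀ true) = α, the significance level.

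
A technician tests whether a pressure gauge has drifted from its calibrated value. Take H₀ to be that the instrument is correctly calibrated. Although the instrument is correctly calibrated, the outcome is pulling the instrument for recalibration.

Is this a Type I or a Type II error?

Type I error

'Pulling the instrument for recalibration' corresponds to rejecting H₀.
H₀ was rejected but H₀ is true — a Type I error (false positive).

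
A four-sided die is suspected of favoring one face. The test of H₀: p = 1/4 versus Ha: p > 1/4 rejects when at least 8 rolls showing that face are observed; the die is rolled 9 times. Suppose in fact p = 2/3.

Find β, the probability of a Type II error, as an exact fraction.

Under the alternative p = 2/3, S ~ Binomial(9, 2/3); β is the probability the test does not reject, P(S < 8).
Equivalently, β = 1 − P(S ≥ 8) = 16867/19683.

16867/19683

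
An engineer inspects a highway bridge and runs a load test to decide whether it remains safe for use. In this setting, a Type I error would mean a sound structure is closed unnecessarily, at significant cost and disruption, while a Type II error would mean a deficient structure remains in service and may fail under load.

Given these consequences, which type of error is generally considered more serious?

The Type II consequence (a deficient structure remains in service and may fail under load) is more severe than the Type I consequence (a sound structure is closed unnecessarily, at significant cost and disruption).

Type II error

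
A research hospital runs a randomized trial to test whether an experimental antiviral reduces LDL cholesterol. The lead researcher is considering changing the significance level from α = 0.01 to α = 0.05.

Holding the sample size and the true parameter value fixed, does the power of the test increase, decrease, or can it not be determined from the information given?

It increases.

With a larger α the critical value moves toward the center, so more of the Ha sampling distribution lies in the rejection region.
Since power = 1 − β and β decreases, power increases.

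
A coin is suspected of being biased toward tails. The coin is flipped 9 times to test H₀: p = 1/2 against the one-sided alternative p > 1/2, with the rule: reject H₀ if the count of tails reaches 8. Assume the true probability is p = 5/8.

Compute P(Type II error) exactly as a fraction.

3803679/4194304

Under the alternative p = 5/8, S ~ Binomial(9, 5/8); β is the probability the test does not reject, P(S < 8).
Adding the binomial probabilities P(S=0)+…+P(S=7) at p = 5/8 gives 3803679/4194304.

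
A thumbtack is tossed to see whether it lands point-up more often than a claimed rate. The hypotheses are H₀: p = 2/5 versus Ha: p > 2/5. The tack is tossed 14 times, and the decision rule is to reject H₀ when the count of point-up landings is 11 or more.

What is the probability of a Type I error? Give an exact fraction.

23842816/6103515625

Under H₀, K ~ Binomial(14, 2/5), and α = P(K ≥ 11).
P(K ≥ 11) = Σ_{j=11}^{14} C(14,j)·(2/5)^j·(3/5)^{14-j} = 23842816/6103515625.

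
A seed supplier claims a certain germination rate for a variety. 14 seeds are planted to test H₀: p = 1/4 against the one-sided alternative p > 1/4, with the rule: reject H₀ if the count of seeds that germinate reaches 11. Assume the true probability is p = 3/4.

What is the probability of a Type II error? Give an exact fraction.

64244663/134217728

A Type II error is failing to reject when Ha holds: with p = 3/4, β = P(Y ≤ 10).
Summing C(14,j)·(3/4)^j·(1/4)^{14-j} for j = 0..10 gives 64244663/134217728.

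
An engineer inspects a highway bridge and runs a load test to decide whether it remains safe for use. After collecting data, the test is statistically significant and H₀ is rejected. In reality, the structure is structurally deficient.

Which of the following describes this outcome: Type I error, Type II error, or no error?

No error — this is a correct decision.

The conventional null hypothesis here is that the structure meets the required load capacity (safe).
The test rejected a false H₀ — the decision matches the true state.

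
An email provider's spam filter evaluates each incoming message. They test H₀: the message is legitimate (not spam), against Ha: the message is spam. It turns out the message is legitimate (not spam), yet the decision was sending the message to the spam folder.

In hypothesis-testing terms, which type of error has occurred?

'Sending the message to the spam folder' corresponds to rejecting H₀.
H₀ was rejected but H₀ is true — a Type I error (false positive).

Type I error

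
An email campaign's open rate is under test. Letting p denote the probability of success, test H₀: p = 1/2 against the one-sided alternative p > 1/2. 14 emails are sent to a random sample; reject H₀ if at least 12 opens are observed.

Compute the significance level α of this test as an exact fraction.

53/8192

α = P(reject H₀ | H₀ true) = P(Y ≥ 12 | p = 1/2), with Y ~ Binomial(14, 1/2).
Summing the upper tail: (91 + 14 + 1) / 2^14 = 106/16384 = 53/8192.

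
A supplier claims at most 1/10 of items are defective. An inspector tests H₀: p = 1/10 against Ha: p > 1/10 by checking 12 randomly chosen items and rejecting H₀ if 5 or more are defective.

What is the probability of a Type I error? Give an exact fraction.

The significance level is the probability, assuming p = 1/10, of seeing 5 or more defectives in 12 draws.
Via the complement, α = 1 − Σ_{j=0}^{4} C(12,j)(1/10)^j(9/10)^{12-j} = 432934327/100000000000.

432934327/100000000000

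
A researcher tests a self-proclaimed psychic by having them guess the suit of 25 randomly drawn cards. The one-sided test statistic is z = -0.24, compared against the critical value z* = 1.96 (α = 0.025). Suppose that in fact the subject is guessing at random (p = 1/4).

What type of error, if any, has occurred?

The conventional null hypothesis is that the subject is guessing at random (p = 1/4).
Since z = -0.24 ≤ z* = 1.96, H₀ is not rejected.
H₀ is true (actually the subject is guessing at random (p = 1/4)).
The decision matches the true state — no error.

No error — this is a correct decision.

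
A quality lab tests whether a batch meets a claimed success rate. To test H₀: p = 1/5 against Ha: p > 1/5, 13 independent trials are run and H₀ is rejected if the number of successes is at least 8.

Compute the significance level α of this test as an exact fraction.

α = P(reject H₀ | H₀ true) = P(S ≥ 8 | p = 1/5), with S ~ Binomial(13, 1/5).
P(S ≥ 8) = Σ_{j=8}^{13} C(13,j)·(1/5)^j·(4/5)^{13-j} = 1520533/1220703125.

1520533/1220703125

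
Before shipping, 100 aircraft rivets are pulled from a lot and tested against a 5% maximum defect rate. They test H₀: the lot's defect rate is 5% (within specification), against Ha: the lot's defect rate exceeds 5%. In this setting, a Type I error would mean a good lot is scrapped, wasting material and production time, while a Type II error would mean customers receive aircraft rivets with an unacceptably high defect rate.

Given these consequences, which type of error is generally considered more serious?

The Type II consequence (customers receive aircraft rivets with an unacceptably high defect rate) is more severe than the Type I consequence (a good lot is scrapped, wasting material and production time).

Type II error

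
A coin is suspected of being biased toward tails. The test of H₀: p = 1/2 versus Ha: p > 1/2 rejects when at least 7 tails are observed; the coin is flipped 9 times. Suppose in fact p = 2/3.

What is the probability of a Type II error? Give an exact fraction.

Under the alternative p = 2/3, S ~ Binomial(9, 2/3); β is the probability the test does not reject, P(S < 7).
Adding the binomial probabilities P(S=0)+…+P(S=6) at p = 2/3 gives 12259/19683.

12259/19683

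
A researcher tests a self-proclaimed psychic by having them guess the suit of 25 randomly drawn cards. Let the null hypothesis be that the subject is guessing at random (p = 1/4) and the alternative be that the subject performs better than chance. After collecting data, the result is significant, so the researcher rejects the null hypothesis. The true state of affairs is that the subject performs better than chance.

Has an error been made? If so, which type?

No error — this is a correct decision.

The test rejected a false H₀ — the decision matches the true state.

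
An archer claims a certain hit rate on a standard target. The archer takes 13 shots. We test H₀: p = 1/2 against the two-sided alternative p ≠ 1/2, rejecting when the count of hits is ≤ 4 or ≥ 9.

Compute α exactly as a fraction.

Under H₀, X ~ Binomial(13, 1/2); α is the probability of landing in either tail, P(X ≤ 4) + P(X ≥ 9).
The two tails are symmetric, so α = 2·(1 + 13 + 78 + 286 + 715)/2^13 = 2186/8192 = 1093/4096.

1093/4096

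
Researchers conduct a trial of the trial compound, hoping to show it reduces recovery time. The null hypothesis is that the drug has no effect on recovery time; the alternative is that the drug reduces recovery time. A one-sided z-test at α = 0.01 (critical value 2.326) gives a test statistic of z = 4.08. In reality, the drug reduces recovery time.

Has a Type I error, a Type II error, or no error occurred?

Since z = 4.08 > z* = 2.326, H₀ is rejected.
H₀ is false (actually the drug reduces recovery time).
The decision matches the true state — no error.

Neither — the decision is correct.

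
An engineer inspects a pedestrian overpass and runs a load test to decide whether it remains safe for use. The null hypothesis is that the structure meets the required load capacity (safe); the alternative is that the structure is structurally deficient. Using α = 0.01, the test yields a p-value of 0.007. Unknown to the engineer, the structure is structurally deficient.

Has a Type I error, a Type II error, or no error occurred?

No error (correct decision).

Since p = 0.007 < α = 0.01, H₀ is rejected.
H₀ is false (actually the structure is structurally deficient).
The decision matches the true state — no error.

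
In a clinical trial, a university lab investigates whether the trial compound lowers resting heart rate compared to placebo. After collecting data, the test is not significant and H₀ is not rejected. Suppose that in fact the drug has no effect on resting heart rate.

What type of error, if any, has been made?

The conventional null hypothesis here is that the drug has no effect on resting heart rate.
The test retained a true H₀ — the decision matches the true state.

No error (correct decision).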